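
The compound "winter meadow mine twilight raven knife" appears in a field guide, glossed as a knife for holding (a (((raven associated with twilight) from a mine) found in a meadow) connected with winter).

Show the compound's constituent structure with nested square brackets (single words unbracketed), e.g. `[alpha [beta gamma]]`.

[[winter [meadow [mine [twilight raven]]]] knife]

Whole compound: head "knife", modifier "winter meadow mine twilight raven".
"winter meadow mine twilight raven" → head "raven" (specifically "meadow mine twilight raven"), modifier "winter".
"meadow mine twilight raven" → head "raven" (specifically "mine twilight raven"), modifier "meadow".
"mine twilight raven" → head "raven" (specifically "twilight raven"), modifier "mine".
"twilight raven" → head "raven", modifier "twilight".
So the structure is [[winter [meadow [mine [twilight raven]]]] knife].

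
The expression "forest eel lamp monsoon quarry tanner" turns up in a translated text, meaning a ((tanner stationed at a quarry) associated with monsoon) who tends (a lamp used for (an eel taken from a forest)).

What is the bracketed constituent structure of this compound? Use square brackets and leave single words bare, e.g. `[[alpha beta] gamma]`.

Whole compound: head "tanner" (specifically "monsoon quarry tanner"), modifier "forest eel lamp".
Inside "forest eel lamp": head "lamp", modifier "forest eel".
Inside "forest eel": head "eel", modifier "forest".
Inside "monsoon quarry tanner": head "tanner" (specifically "quarry tanner"), modifier "monsoon".
Inside "quarry tanner": head "tanner", modifier "quarry".
Assembled: [[[forest eel] lamp] [monsoon [quarry tanner]]].

[[[forest eel] lamp] [monsoon [quarry tanner]]]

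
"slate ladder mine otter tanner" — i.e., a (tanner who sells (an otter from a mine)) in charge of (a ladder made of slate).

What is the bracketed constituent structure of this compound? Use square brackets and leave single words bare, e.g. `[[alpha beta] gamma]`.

[[slate ladder] [[mine otter] tanner]]

At the top level: head "tanner" (specifically "mine otter tanner"); modifier "slate ladder".
Inside "slate ladder": head "ladder", modifier "slate".
Inside "mine otter tanner": head "tanner", modifier "mine otter".
Inside "mine otter": head "otter", modifier "mine".
Assembled: [[slate ladder] [[mine otter] tanner]].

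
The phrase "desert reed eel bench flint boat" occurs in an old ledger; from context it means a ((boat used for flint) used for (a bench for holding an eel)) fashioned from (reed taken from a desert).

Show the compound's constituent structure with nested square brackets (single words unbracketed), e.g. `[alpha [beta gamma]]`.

[[desert reed] [[eel bench] [flint boat]]]

Overall it is a kind of boat (specifically "eel bench flint boat"); the modifier is "desert reed".
Within "desert reed", the head is "reed" and the modifier is "desert".
Within "eel bench flint boat", the head is "boat" (specifically "flint boat") and the modifier is "eel bench".
Within "eel bench", the head is "bench" and the modifier is "eel".
Within "flint boat", the head is "boat" and the modifier is "flint".
Putting it together: [[desert reed] [[eel bench] [flint boat]]].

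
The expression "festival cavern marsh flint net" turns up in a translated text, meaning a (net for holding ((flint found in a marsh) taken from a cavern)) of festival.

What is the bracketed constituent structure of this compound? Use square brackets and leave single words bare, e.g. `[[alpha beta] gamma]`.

The outermost head in the paraphrase is "net" (specifically "cavern marsh flint net"), modified by "festival".
Inside "cavern marsh flint net": head "net", modifier "cavern marsh flint".
Inside "cavern marsh flint": head "flint" (specifically "marsh flint"), modifier "cavern".
Inside "marsh flint": head "flint", modifier "marsh".
Putting it together: [festival [[cavern [marsh flint]] net]].

[festival [[cavern [marsh flint]] net]]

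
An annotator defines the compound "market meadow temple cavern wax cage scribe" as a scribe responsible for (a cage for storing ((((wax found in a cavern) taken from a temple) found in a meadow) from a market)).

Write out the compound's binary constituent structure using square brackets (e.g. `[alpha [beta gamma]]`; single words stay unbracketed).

[[[market [meadow [temple [cavern wax]]]] cage] scribe]

At the top level: head "scribe"; modifier "market meadow temple cavern wax cage".
Inside "market meadow temple cavern wax cage": head "cage", modifier "market meadow temple cavern wax".
Inside "market meadow temple cavern wax": head "wax" (specifically "meadow temple cavern wax"), modifier "market".
Inside "meadow temple cavern wax": head "wax" (specifically "temple cavern wax"), modifier "meadow".
Inside "temple cavern wax": head "wax" (specifically "cavern wax"), modifier "temple".
Inside "cavern wax": head "wax", modifier "cavern".
Putting it together: [[[market [meadow [temple [cavern wax]]]] cage] scribe].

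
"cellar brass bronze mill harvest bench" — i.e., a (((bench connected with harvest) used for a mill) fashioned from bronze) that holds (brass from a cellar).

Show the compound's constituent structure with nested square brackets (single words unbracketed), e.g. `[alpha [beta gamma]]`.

[[cellar brass] [bronze [mill [harvest bench]]]]

At the top level: head "bench" (specifically "bronze mill harvest bench"); modifier "cellar brass".
Within "cellar brass", the head is "brass" and the modifier is "cellar".
Within "bronze mill harvest bench", the head is "bench" (specifically "mill harvest bench") and the modifier is "bronze".
Within "mill harvest bench", the head is "bench" (specifically "harvest bench") and the modifier is "mill".
Within "harvest bench", the head is "bench" and the modifier is "harvest".
Putting it together: [[cellar brass] [bronze [mill [harvest bench]]]].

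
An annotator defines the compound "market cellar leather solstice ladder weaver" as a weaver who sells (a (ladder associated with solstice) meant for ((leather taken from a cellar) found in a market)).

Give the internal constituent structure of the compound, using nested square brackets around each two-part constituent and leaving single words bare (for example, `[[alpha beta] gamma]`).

[[[market [cellar leather]] [solstice ladder]] weaver]

Whole compound: head "weaver", modifier "market cellar leather solstice ladder".
Within "market cellar leather solstice ladder", the head is "ladder" (specifically "solstice ladder") and the modifier is "market cellar leather".
Within "market cellar leather", the head is "leather" (specifically "cellar leather") and the modifier is "market".
Within "cellar leather", the head is "leather" and the modifier is "cellar".
Within "solstice ladder", the head is "ladder" and the modifier is "solstice".
Assembled: [[[market [cellar leather]] [solstice ladder]] weaver].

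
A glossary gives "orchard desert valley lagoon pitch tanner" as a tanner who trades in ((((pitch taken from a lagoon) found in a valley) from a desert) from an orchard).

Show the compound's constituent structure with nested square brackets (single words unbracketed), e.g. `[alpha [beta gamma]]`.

At the top level: head "tanner"; modifier "orchard desert valley lagoon pitch".
"orchard desert valley lagoon pitch" → head "pitch" (specifically "desert valley lagoon pitch"), modifier "orchard".
"desert valley lagoon pitch" → head "pitch" (specifically "valley lagoon pitch"), modifier "desert".
"valley lagoon pitch" → head "pitch" (specifically "lagoon pitch"), modifier "valley".
"lagoon pitch" → head "pitch", modifier "lagoon".
Putting it together: [[orchard [desert [valley [lagoon pitch]]]] tanner].

[[orchard [desert [valley [lagoon pitch]]]] tanner]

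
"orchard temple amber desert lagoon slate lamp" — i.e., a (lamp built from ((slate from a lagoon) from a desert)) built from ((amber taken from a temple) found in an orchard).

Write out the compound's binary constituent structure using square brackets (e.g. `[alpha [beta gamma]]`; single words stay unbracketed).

At the top level: head "lamp" (specifically "desert lagoon slate lamp"); modifier "orchard temple amber".
Inside "orchard temple amber": head "amber" (specifically "temple amber"), modifier "orchard".
Inside "temple amber": head "amber", modifier "temple".
Inside "desert lagoon slate lamp": head "lamp", modifier "desert lagoon slate".
Inside "desert lagoon slate": head "slate" (specifically "lagoon slate"), modifier "desert".
Inside "lagoon slate": head "slate", modifier "lagoon".
So the structure is [[orchard [temple amber]] [[desert [lagoon slate]] lamp]].

[[orchard [temple amber]] [[desert [lagoon slate]] lamp]]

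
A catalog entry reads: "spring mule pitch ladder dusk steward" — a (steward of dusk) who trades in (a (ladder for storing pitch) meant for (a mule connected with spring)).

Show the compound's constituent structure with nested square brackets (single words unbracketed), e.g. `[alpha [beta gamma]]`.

[[[spring mule] [pitch ladder]] [dusk steward]]

Whole compound: head "steward" (specifically "dusk steward"), modifier "spring mule pitch ladder".
"spring mule pitch ladder" → head "ladder" (specifically "pitch ladder"), modifier "spring mule".
"spring mule" → head "mule", modifier "spring".
"pitch ladder" → head "ladder", modifier "pitch".
"dusk steward" → head "steward", modifier "dusk".
So the structure is [[[spring mule] [pitch ladder]] [dusk steward]].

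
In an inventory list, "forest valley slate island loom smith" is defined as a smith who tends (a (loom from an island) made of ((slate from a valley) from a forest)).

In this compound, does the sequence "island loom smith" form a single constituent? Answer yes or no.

no

The top-level split is [forest valley slate island loom] [smith]; the full structure is [[[forest [valley slate]] [island loom]] smith].
"island loom smith" straddles a constituent boundary, so it is not a single unit.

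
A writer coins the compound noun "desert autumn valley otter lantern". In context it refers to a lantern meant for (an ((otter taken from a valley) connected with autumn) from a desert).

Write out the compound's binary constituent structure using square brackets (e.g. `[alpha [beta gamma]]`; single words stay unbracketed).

[[desert [autumn [valley otter]]] lantern]

Overall it is a kind of lantern; the modifier is "desert autumn valley otter".
"desert autumn valley otter" → head "otter" (specifically "autumn valley otter"), modifier "desert".
"autumn valley otter" → head "otter" (specifically "valley otter"), modifier "autumn".
"valley otter" → head "otter", modifier "valley".
Assembled: [[desert [autumn [valley otter]]] lantern].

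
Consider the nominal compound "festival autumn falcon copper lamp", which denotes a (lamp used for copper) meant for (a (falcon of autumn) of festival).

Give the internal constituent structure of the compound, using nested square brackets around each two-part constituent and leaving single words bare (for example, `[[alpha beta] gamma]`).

At the top level: head "lamp" (specifically "copper lamp"); modifier "festival autumn falcon".
Within "festival autumn falcon", the head is "falcon" (specifically "autumn falcon") and the modifier is "festival".
Within "autumn falcon", the head is "falcon" and the modifier is "autumn".
Within "copper lamp", the head is "lamp" and the modifier is "copper".
Assembled: [[festival [autumn falcon]] [copper lamp]].

[[festival [autumn falcon]] [copper lamp]]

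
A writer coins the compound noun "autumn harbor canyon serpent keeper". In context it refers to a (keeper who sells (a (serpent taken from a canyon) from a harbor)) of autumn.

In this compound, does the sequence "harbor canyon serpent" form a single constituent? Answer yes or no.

yes

The paraphrase groups the words so that "harbor canyon serpent" is one unit: it corresponds to a single parenthesized sub-phrase.
The full structure is [autumn [[harbor [canyon serpent]] keeper]], in which [harbor canyon serpent] is a constituent.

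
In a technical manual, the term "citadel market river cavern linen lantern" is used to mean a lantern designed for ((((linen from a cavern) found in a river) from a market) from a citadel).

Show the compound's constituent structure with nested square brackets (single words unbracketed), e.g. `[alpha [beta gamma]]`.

At the top level: head "lantern"; modifier "citadel market river cavern linen".
Inside "citadel market river cavern linen": head "linen" (specifically "market river cavern linen"), modifier "citadel".
Inside "market river cavern linen": head "linen" (specifically "river cavern linen"), modifier "market".
Inside "river cavern linen": head "linen" (specifically "cavern linen"), modifier "river".
Inside "cavern linen": head "linen", modifier "cavern".
Putting it together: [[citadel [market [river [cavern linen]]]] lantern].

[[citadel [market [river [cavern linen]]]] lantern]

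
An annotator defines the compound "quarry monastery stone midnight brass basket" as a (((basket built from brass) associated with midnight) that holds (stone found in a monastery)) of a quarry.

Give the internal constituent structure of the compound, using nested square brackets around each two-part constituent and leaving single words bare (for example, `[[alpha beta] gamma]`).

At the top level: head "basket" (specifically "monastery stone midnight brass basket"); modifier "quarry".
Inside "monastery stone midnight brass basket": head "basket" (specifically "midnight brass basket"), modifier "monastery stone".
Inside "monastery stone": head "stone", modifier "monastery".
Inside "midnight brass basket": head "basket" (specifically "brass basket"), modifier "midnight".
Inside "brass basket": head "basket", modifier "brass".
Putting it together: [quarry [[monastery stone] [midnight [brass basket]]]].

[quarry [[monastery stone] [midnight [brass basket]]]]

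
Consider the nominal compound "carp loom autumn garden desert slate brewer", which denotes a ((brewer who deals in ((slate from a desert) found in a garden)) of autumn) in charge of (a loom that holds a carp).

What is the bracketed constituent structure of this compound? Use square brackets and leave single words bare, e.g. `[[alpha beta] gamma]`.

Whole compound: head "brewer" (specifically "autumn garden desert slate brewer"), modifier "carp loom".
Inside "carp loom": head "loom", modifier "carp".
Inside "autumn garden desert slate brewer": head "brewer" (specifically "garden desert slate brewer"), modifier "autumn".
Inside "garden desert slate brewer": head "brewer", modifier "garden desert slate".
Inside "garden desert slate": head "slate" (specifically "desert slate"), modifier "garden".
Inside "desert slate": head "slate", modifier "desert".
So the structure is [[carp loom] [autumn [[garden [desert slate]] brewer]]].

[[carp loom] [autumn [[garden [desert slate]] brewer]]]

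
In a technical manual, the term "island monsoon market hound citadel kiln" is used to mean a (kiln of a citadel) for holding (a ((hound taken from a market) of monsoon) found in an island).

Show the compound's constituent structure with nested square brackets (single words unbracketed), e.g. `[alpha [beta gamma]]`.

At the top level: head "kiln" (specifically "citadel kiln"); modifier "island monsoon market hound".
Inside "island monsoon market hound": head "hound" (specifically "monsoon market hound"), modifier "island".
Inside "monsoon market hound": head "hound" (specifically "market hound"), modifier "monsoon".
Inside "market hound": head "hound", modifier "market".
Inside "citadel kiln": head "kiln", modifier "citadel".
Putting it together: [[island [monsoon [market hound]]] [citadel kiln]].

[[island [monsoon [market hound]]] [citadel kiln]]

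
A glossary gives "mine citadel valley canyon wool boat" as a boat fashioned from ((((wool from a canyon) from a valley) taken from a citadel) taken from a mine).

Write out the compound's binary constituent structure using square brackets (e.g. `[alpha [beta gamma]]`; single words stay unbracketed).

[[mine [citadel [valley [canyon wool]]]] boat]

Whole compound: head "boat", modifier "mine citadel valley canyon wool".
"mine citadel valley canyon wool" → head "wool" (specifically "citadel valley canyon wool"), modifier "mine".
"citadel valley canyon wool" → head "wool" (specifically "valley canyon wool"), modifier "citadel".
"valley canyon wool" → head "wool" (specifically "canyon wool"), modifier "valley".
"canyon wool" → head "wool", modifier "canyon".
Putting it together: [[mine [citadel [valley [canyon wool]]]] boat].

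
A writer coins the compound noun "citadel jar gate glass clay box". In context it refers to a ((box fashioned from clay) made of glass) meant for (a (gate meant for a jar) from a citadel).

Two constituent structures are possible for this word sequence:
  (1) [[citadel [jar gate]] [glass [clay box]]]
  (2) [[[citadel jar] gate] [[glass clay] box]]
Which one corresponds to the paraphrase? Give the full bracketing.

The paraphrase's head is the "box" part ("glass clay box"); its modifier is "citadel jar gate".
That top-level split, carried through the inner groups, gives [[citadel [jar gate]] [glass [clay box]]].

[[citadel [jar gate]] [glass [clay box]]]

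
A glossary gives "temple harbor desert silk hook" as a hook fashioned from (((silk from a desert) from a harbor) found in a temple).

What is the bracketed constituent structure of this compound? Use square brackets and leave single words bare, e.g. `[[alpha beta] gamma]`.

Whole compound: head "hook", modifier "temple harbor desert silk".
"temple harbor desert silk" → head "silk" (specifically "harbor desert silk"), modifier "temple".
"harbor desert silk" → head "silk" (specifically "desert silk"), modifier "harbor".
"desert silk" → head "silk", modifier "desert".
Putting it together: [[temple [harbor [desert silk]]] hook].

[[temple [harbor [desert silk]]] hook]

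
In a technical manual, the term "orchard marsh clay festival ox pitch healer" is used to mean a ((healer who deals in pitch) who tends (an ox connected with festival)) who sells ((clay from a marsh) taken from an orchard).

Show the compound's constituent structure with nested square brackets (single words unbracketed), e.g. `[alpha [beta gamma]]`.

At the top level: head "healer" (specifically "festival ox pitch healer"); modifier "orchard marsh clay".
Inside "orchard marsh clay": head "clay" (specifically "marsh clay"), modifier "orchard".
Inside "marsh clay": head "clay", modifier "marsh".
Inside "festival ox pitch healer": head "healer" (specifically "pitch healer"), modifier "festival ox".
Inside "festival ox": head "ox", modifier "festival".
Inside "pitch healer": head "healer", modifier "pitch".
So the structure is [[orchard [marsh clay]] [[festival ox] [pitch healer]]].

[[orchard [marsh clay]] [[festival ox] [pitch healer]]]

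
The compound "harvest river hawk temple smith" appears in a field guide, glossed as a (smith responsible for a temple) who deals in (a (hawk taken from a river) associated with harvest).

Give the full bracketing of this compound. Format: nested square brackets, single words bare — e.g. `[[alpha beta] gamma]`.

[[harvest [river hawk]] [temple smith]]

The outermost head in the paraphrase is "smith" (specifically "temple smith"), modified by "harvest river hawk".
"harvest river hawk" → head "hawk" (specifically "river hawk"), modifier "harvest".
"river hawk" → head "hawk", modifier "river".
"temple smith" → head "smith", modifier "temple".
Putting it together: [[harvest [river hawk]] [temple smith]].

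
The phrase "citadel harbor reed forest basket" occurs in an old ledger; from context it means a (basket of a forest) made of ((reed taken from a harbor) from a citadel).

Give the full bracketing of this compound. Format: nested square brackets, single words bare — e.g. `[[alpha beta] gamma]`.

[[citadel [harbor reed]] [forest basket]]

At the top level: head "basket" (specifically "forest basket"); modifier "citadel harbor reed".
Within "citadel harbor reed", the head is "reed" (specifically "harbor reed") and the modifier is "citadel".
Within "harbor reed", the head is "reed" and the modifier is "harbor".
Within "forest basket", the head is "basket" and the modifier is "forest".
Putting it together: [[citadel [harbor reed]] [forest basket]].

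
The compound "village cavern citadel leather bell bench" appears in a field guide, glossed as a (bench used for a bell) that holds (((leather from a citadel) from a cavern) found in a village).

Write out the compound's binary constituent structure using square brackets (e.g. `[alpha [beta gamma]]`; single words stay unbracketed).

[[village [cavern [citadel leather]]] [bell bench]]

Overall it is a kind of bench (specifically "bell bench"); the modifier is "village cavern citadel leather".
"village cavern citadel leather" → head "leather" (specifically "cavern citadel leather"), modifier "village".
"cavern citadel leather" → head "leather" (specifically "citadel leather"), modifier "cavern".
"citadel leather" → head "leather", modifier "citadel".
"bell bench" → head "bench", modifier "bell".
Putting it together: [[village [cavern [citadel leather]]] [bell bench]].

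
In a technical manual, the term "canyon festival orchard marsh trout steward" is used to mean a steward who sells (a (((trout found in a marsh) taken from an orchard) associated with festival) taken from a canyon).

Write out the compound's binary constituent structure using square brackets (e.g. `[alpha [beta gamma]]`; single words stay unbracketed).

Overall it is a kind of steward; the modifier is "canyon festival orchard marsh trout".
"canyon festival orchard marsh trout" → head "trout" (specifically "festival orchard marsh trout"), modifier "canyon".
"festival orchard marsh trout" → head "trout" (specifically "orchard marsh trout"), modifier "festival".
"orchard marsh trout" → head "trout" (specifically "marsh trout"), modifier "orchard".
"marsh trout" → head "trout", modifier "marsh".
Putting it together: [[canyon [festival [orchard [marsh trout]]]] steward].

[[canyon [festival [orchard [marsh trout]]]] steward]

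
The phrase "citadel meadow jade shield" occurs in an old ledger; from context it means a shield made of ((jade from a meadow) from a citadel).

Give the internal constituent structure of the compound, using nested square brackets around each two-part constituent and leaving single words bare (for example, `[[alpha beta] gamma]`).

[[citadel [meadow jade]] shield]

Whole compound: head "shield", modifier "citadel meadow jade".
"citadel meadow jade" → head "jade" (specifically "meadow jade"), modifier "citadel".
"meadow jade" → head "jade", modifier "meadow".
Assembled: [[citadel [meadow jade]] shield].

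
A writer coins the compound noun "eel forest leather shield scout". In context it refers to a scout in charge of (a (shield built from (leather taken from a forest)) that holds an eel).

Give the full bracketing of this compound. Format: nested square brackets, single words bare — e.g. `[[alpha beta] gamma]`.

Whole compound: head "scout", modifier "eel forest leather shield".
Within "eel forest leather shield", the head is "shield" (specifically "forest leather shield") and the modifier is "eel".
Within "forest leather shield", the head is "shield" and the modifier is "forest leather".
Within "forest leather", the head is "leather" and the modifier is "forest".
Putting it together: [[eel [[forest leather] shield]] scout].

[[eel [[forest leather] shield]] scout]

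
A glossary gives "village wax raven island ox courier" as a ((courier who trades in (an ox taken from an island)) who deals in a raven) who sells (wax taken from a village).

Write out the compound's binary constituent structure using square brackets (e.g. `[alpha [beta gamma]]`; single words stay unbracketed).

[[village wax] [raven [[island ox] courier]]]

The outermost head in the paraphrase is "courier" (specifically "raven island ox courier"), modified by "village wax".
Within "village wax", the head is "wax" and the modifier is "village".
Within "raven island ox courier", the head is "courier" (specifically "island ox courier") and the modifier is "raven".
Within "island ox courier", the head is "courier" and the modifier is "island ox".
Within "island ox", the head is "ox" and the modifier is "island".
Putting it together: [[village wax] [raven [[island ox] courier]]].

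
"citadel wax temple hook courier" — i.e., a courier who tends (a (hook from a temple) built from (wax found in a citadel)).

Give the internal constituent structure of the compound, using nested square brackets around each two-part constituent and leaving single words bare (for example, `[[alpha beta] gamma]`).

At the top level: head "courier"; modifier "citadel wax temple hook".
Inside "citadel wax temple hook": head "hook" (specifically "temple hook"), modifier "citadel wax".
Inside "citadel wax": head "wax", modifier "citadel".
Inside "temple hook": head "hook", modifier "temple".
Assembled: [[[citadel wax] [temple hook]] courier].

[[[citadel wax] [temple hook]] courier]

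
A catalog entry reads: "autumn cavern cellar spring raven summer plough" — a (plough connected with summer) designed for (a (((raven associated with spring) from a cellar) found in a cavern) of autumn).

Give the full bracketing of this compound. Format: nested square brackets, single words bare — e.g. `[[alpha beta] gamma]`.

[[autumn [cavern [cellar [spring raven]]]] [summer plough]]

At the top level: head "plough" (specifically "summer plough"); modifier "autumn cavern cellar spring raven".
Inside "autumn cavern cellar spring raven": head "raven" (specifically "cavern cellar spring raven"), modifier "autumn".
Inside "cavern cellar spring raven": head "raven" (specifically "cellar spring raven"), modifier "cavern".
Inside "cellar spring raven": head "raven" (specifically "spring raven"), modifier "cellar".
Inside "spring raven": head "raven", modifier "spring".
Inside "summer plough": head "plough", modifier "summer".
Assembled: [[autumn [cavern [cellar [spring raven]]]] [summer plough]].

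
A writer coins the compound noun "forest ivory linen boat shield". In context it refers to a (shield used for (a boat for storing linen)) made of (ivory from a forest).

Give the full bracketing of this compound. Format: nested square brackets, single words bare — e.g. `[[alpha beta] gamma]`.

Whole compound: head "shield" (specifically "linen boat shield"), modifier "forest ivory".
Inside "forest ivory": head "ivory", modifier "forest".
Inside "linen boat shield": head "shield", modifier "linen boat".
Inside "linen boat": head "boat", modifier "linen".
Assembled: [[forest ivory] [[linen boat] shield]].

[[forest ivory] [[linen boat] shield]]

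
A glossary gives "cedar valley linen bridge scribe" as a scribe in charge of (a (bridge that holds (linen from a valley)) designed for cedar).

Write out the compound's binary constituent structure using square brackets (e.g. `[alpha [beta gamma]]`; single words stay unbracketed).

[[cedar [[valley linen] bridge]] scribe]

The outermost head in the paraphrase is "scribe", modified by "cedar valley linen bridge".
Within "cedar valley linen bridge", the head is "bridge" (specifically "valley linen bridge") and the modifier is "cedar".
Within "valley linen bridge", the head is "bridge" and the modifier is "valley linen".
Within "valley linen", the head is "linen" and the modifier is "valley".
Assembled: [[cedar [[valley linen] bridge]] scribe].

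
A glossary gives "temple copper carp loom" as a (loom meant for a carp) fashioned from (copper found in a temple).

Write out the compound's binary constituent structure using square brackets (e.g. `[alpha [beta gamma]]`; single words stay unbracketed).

[[temple copper] [carp loom]]

Whole compound: head "loom" (specifically "carp loom"), modifier "temple copper".
Inside "temple copper": head "copper", modifier "temple".
Inside "carp loom": head "loom", modifier "carp".
Assembled: [[temple copper] [carp loom]].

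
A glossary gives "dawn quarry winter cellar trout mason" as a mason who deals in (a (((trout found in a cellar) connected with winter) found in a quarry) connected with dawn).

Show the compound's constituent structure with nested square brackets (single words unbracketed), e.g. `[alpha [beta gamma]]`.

The outermost head in the paraphrase is "mason", modified by "dawn quarry winter cellar trout".
"dawn quarry winter cellar trout" → head "trout" (specifically "quarry winter cellar trout"), modifier "dawn".
"quarry winter cellar trout" → head "trout" (specifically "winter cellar trout"), modifier "quarry".
"winter cellar trout" → head "trout" (specifically "cellar trout"), modifier "winter".
"cellar trout" → head "trout", modifier "cellar".
Assembled: [[dawn [quarry [winter [cellar trout]]]] mason].

[[dawn [quarry [winter [cellar trout]]]] mason]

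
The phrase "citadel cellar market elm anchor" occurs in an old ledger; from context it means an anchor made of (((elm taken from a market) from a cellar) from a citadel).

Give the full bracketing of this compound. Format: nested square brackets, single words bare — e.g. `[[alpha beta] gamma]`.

At the top level: head "anchor"; modifier "citadel cellar market elm".
"citadel cellar market elm" → head "elm" (specifically "cellar market elm"), modifier "citadel".
"cellar market elm" → head "elm" (specifically "market elm"), modifier "cellar".
"market elm" → head "elm", modifier "market".
Putting it together: [[citadel [cellar [market elm]]] anchor].

[[citadel [cellar [market elm]]] anchor]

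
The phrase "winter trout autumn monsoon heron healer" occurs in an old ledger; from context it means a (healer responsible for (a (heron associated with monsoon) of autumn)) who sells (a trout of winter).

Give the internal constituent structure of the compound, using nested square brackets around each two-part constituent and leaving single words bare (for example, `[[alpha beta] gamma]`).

Whole compound: head "healer" (specifically "autumn monsoon heron healer"), modifier "winter trout".
Inside "winter trout": head "trout", modifier "winter".
Inside "autumn monsoon heron healer": head "healer", modifier "autumn monsoon heron".
Inside "autumn monsoon heron": head "heron" (specifically "monsoon heron"), modifier "autumn".
Inside "monsoon heron": head "heron", modifier "monsoon".
Assembled: [[winter trout] [[autumn [monsoon heron]] healer]].

[[winter trout] [[autumn [monsoon heron]] healer]]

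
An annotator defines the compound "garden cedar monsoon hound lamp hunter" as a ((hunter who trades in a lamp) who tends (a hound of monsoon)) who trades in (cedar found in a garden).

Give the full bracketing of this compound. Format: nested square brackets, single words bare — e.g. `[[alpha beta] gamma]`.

Overall it is a kind of hunter (specifically "monsoon hound lamp hunter"); the modifier is "garden cedar".
"garden cedar" → head "cedar", modifier "garden".
"monsoon hound lamp hunter" → head "hunter" (specifically "lamp hunter"), modifier "monsoon hound".
"monsoon hound" → head "hound", modifier "monsoon".
"lamp hunter" → head "hunter", modifier "lamp".
Assembled: [[garden cedar] [[monsoon hound] [lamp hunter]]].

[[garden cedar] [[monsoon hound] [lamp hunter]]]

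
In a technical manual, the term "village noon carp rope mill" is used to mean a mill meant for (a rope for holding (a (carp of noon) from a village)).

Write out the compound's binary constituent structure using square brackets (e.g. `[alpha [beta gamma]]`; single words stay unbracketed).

At the top level: head "mill"; modifier "village noon carp rope".
Inside "village noon carp rope": head "rope", modifier "village noon carp".
Inside "village noon carp": head "carp" (specifically "noon carp"), modifier "village".
Inside "noon carp": head "carp", modifier "noon".
Assembled: [[[village [noon carp]] rope] mill].

[[[village [noon carp]] rope] mill]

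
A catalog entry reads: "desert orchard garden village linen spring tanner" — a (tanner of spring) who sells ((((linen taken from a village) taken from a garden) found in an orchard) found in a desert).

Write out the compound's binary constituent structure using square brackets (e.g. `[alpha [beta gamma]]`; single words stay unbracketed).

[[desert [orchard [garden [village linen]]]] [spring tanner]]

Whole compound: head "tanner" (specifically "spring tanner"), modifier "desert orchard garden village linen".
Within "desert orchard garden village linen", the head is "linen" (specifically "orchard garden village linen") and the modifier is "desert".
Within "orchard garden village linen", the head is "linen" (specifically "garden village linen") and the modifier is "orchard".
Within "garden village linen", the head is "linen" (specifically "village linen") and the modifier is "garden".
Within "village linen", the head is "linen" and the modifier is "village".
Within "spring tanner", the head is "tanner" and the modifier is "spring".
Putting it together: [[desert [orchard [garden [village linen]]]] [spring tanner]].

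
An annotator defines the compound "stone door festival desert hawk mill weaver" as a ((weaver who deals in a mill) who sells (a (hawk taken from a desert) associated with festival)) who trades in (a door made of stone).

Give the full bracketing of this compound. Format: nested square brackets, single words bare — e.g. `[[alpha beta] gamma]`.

[[stone door] [[festival [desert hawk]] [mill weaver]]]

Overall it is a kind of weaver (specifically "festival desert hawk mill weaver"); the modifier is "stone door".
Within "stone door", the head is "door" and the modifier is "stone".
Within "festival desert hawk mill weaver", the head is "weaver" (specifically "mill weaver") and the modifier is "festival desert hawk".
Within "festival desert hawk", the head is "hawk" (specifically "desert hawk") and the modifier is "festival".
Within "desert hawk", the head is "hawk" and the modifier is "desert".
Within "mill weaver", the head is "weaver" and the modifier is "mill".
Assembled: [[stone door] [[festival [desert hawk]] [mill weaver]]].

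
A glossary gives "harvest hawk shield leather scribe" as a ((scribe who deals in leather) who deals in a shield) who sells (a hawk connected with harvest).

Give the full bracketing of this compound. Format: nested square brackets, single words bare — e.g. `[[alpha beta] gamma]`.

Overall it is a kind of scribe (specifically "shield leather scribe"); the modifier is "harvest hawk".
Within "harvest hawk", the head is "hawk" and the modifier is "harvest".
Within "shield leather scribe", the head is "scribe" (specifically "leather scribe") and the modifier is "shield".
Within "leather scribe", the head is "scribe" and the modifier is "leather".
Assembled: [[harvest hawk] [shield [leather scribe]]].

[[harvest hawk] [shield [leather scribe]]]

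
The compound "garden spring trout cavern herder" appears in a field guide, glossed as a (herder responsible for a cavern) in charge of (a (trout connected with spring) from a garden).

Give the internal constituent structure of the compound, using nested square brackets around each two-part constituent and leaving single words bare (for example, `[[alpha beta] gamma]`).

[[garden [spring trout]] [cavern herder]]

Whole compound: head "herder" (specifically "cavern herder"), modifier "garden spring trout".
Within "garden spring trout", the head is "trout" (specifically "spring trout") and the modifier is "garden".
Within "spring trout", the head is "trout" and the modifier is "spring".
Within "cavern herder", the head is "herder" and the modifier is "cavern".
Putting it together: [[garden [spring trout]] [cavern herder]].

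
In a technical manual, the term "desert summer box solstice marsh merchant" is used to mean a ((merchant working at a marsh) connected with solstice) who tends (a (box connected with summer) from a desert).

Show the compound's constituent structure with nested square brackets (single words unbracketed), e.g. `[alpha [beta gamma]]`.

Whole compound: head "merchant" (specifically "solstice marsh merchant"), modifier "desert summer box".
Within "desert summer box", the head is "box" (specifically "summer box") and the modifier is "desert".
Within "summer box", the head is "box" and the modifier is "summer".
Within "solstice marsh merchant", the head is "merchant" (specifically "marsh merchant") and the modifier is "solstice".
Within "marsh merchant", the head is "merchant" and the modifier is "marsh".
Putting it together: [[desert [summer box]] [solstice [marsh merchant]]].

[[desert [summer box]] [solstice [marsh merchant]]]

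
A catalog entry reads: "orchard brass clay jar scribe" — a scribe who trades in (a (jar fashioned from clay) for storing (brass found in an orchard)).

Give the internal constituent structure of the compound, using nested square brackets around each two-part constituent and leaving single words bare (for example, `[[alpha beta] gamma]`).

Whole compound: head "scribe", modifier "orchard brass clay jar".
"orchard brass clay jar" → head "jar" (specifically "clay jar"), modifier "orchard brass".
"orchard brass" → head "brass", modifier "orchard".
"clay jar" → head "jar", modifier "clay".
Putting it together: [[[orchard brass] [clay jar]] scribe].

[[[orchard brass] [clay jar]] scribe]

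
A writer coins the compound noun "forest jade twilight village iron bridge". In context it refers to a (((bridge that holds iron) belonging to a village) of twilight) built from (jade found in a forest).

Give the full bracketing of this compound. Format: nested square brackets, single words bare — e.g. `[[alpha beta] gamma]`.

[[forest jade] [twilight [village [iron bridge]]]]

Whole compound: head "bridge" (specifically "twilight village iron bridge"), modifier "forest jade".
"forest jade" → head "jade", modifier "forest".
"twilight village iron bridge" → head "bridge" (specifically "village iron bridge"), modifier "twilight".
"village iron bridge" → head "bridge" (specifically "iron bridge"), modifier "village".
"iron bridge" → head "bridge", modifier "iron".
So the structure is [[forest jade] [twilight [village [iron bridge]]]].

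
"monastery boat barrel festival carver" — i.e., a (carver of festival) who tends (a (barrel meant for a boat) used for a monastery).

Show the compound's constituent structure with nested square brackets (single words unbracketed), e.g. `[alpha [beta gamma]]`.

[[monastery [boat barrel]] [festival carver]]

Whole compound: head "carver" (specifically "festival carver"), modifier "monastery boat barrel".
"monastery boat barrel" → head "barrel" (specifically "boat barrel"), modifier "monastery".
"boat barrel" → head "barrel", modifier "boat".
"festival carver" → head "carver", modifier "festival".
Assembled: [[monastery [boat barrel]] [festival carver]].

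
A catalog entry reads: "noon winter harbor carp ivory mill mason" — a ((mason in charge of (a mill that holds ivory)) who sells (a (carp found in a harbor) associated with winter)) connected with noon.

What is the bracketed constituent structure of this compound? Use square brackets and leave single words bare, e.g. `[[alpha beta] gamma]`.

[noon [[winter [harbor carp]] [[ivory mill] mason]]]

The outermost head in the paraphrase is "mason" (specifically "winter harbor carp ivory mill mason"), modified by "noon".
"winter harbor carp ivory mill mason" → head "mason" (specifically "ivory mill mason"), modifier "winter harbor carp".
"winter harbor carp" → head "carp" (specifically "harbor carp"), modifier "winter".
"harbor carp" → head "carp", modifier "harbor".
"ivory mill mason" → head "mason", modifier "ivory mill".
"ivory mill" → head "mill", modifier "ivory".
Assembled: [noon [[winter [harbor carp]] [[ivory mill] mason]]].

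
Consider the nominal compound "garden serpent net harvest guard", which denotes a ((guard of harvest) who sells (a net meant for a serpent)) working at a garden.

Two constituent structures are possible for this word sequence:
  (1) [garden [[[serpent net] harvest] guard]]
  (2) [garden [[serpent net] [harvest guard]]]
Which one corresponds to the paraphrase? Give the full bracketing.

The paraphrase's head is the "guard" part ("serpent net harvest guard"); its modifier is "garden".
That top-level split, carried through the inner groups, gives [garden [[serpent net] [harvest guard]]].

[garden [[serpent net] [harvest guard]]]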